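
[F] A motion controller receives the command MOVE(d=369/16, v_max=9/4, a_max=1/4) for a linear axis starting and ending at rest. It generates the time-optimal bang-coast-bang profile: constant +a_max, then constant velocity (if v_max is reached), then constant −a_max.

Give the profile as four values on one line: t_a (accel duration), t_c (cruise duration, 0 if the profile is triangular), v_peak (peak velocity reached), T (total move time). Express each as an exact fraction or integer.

t_a=9 t_c=5/4 v_peak=9/4 T=77/4

(v_max)²/a_max = (9/4)²/(1/4) = 81/4
369/16 ≥ 81/4 → trapezoidal
t_a = (9/4)/(1/4) = 9; v_peak = 9/4
d_cruise = 369/16 − 81/4 = 45/16; t_c = (45/16)/(9/4) = 5/4
T = 2·9 + 5/4 = 77/4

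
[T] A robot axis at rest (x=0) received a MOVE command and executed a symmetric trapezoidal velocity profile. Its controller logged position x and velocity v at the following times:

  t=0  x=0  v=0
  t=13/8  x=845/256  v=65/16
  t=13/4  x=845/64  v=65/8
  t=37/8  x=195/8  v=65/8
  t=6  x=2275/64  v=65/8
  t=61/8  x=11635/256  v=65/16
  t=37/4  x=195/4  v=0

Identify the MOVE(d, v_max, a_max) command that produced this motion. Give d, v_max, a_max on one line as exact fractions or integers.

final state: t=37/4, x=195/4, v=0 → d = 195/4
a_max = (65/16−0)/(13/8−0) = 5/2
max v = 65/8 over t∈[13/4,6] → v_max = 65/8
check: 65/8·(13/4+11/4) = 195/4 ✓

d=195/4 v_max=65/8 a_max=5/2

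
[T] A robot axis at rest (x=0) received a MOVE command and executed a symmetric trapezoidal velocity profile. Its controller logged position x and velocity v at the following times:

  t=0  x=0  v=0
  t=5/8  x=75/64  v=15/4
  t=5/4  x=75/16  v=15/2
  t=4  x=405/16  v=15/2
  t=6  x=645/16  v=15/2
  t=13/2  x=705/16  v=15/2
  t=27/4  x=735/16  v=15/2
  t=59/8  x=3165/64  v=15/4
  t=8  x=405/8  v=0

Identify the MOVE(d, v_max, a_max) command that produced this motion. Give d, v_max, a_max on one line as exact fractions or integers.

final state: t=8, x=405/8, v=0 → d = 405/8
a_max = (15/4−0)/(5/8−0) = 6
max v = 15/2 over t∈[5/4,27/4] → v_max = 15/2
check: 15/2·(5/4+11/2) = 405/8 ✓

d=405/8 v_max=15/2 a_max=6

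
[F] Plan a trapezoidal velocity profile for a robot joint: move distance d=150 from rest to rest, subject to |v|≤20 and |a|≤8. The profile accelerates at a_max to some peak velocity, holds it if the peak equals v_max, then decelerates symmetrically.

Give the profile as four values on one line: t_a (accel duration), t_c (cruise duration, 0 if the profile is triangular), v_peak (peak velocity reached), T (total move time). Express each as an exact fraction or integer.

t_a=5/2 t_c=5 v_peak=20 T=10

vₘ²/aₘ = 20²/8 = 50
150 ≥ 50 → trapezoidal
t_a = 20/8 = 5/2; v_peak = 20
d_cruise = 150 − 50 = 100; t_c = 100/20 = 5
T = 2·5/2 + 5 = 10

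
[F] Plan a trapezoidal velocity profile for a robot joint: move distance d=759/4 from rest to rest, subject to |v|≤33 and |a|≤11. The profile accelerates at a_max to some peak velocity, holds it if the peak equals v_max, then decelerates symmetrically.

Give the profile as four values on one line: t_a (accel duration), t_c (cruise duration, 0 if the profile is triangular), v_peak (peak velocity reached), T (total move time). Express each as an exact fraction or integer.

vₘ²/aₘ = 33²/11 = 99
759/4 ≥ 99 → trapezoidal
t_a = 33/11 = 3; v_peak = 33
d_cruise = 759/4 − 99 = 363/4; t_c = (363/4)/33 = 11/4
T = 2·3 + 11/4 = 35/4

t_a=3 t_c=11/4 v_peak=33 T=35/4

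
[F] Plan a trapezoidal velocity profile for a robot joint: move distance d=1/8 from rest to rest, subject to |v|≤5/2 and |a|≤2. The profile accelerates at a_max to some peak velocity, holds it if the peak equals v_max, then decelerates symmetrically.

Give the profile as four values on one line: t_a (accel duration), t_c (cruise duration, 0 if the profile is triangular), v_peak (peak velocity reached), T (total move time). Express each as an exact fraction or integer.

t_a=1/4 t_c=0 v_peak=1/2 T=1/2

v_max²/a_max = (5/2)²/2 = 25/8
1/8 < 25/8 → triangular
v_peak = √(1/8·2) = √(1/4) = 1/2
t_a = (1/2)/2 = 1/4; t_c = 0
T = 2·1/4 = 1/2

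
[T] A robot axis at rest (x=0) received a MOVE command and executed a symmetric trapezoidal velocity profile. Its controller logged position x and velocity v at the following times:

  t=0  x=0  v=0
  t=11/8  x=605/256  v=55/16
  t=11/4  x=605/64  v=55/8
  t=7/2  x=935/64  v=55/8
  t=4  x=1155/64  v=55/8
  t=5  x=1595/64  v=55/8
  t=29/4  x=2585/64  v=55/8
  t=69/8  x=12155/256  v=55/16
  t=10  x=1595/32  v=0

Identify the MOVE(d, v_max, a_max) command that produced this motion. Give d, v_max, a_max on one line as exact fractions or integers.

d=1595/32 v_max=55/8 a_max=5/2

final state: t=10, x=1595/32, v=0 → d = 1595/32
a_max = (55/16−0)/(11/8−0) = 5/2
max v = 55/8 over t∈[11/4,29/4] → v_max = 55/8
check: 55/8·(11/4+9/2) = 1595/32 ✓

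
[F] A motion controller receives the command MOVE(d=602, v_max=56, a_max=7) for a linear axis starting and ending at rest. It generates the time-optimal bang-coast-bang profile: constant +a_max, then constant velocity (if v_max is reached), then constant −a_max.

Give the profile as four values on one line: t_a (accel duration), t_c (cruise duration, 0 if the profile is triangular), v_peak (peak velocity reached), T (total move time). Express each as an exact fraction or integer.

t_a=8 t_c=11/4 v_peak=56 T=75/4

v_max²/a_max = 56²/7 = 448
602 ≥ 448 ⇒ cruise phase
t_a = 56/7 = 8; v_peak = 56
d_cruise = 602 − 448 = 154; t_c = 154/56 = 11/4
T = 2·8 + 11/4 = 75/4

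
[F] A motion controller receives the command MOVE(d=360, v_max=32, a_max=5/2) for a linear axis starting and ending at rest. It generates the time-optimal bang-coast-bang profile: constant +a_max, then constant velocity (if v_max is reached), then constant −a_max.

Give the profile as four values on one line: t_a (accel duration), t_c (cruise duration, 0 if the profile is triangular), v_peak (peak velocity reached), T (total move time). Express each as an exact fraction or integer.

t_a=12 t_c=0 v_peak=30 T=24

(v_max)²/a_max = 32²/(5/2) = 2048/5
360 < 2048/5 → triangular
v_peak = √(360·5/2) = √900 = 30
t_a = 30/(5/2) = 12; t_c = 0
T = 2·12 = 24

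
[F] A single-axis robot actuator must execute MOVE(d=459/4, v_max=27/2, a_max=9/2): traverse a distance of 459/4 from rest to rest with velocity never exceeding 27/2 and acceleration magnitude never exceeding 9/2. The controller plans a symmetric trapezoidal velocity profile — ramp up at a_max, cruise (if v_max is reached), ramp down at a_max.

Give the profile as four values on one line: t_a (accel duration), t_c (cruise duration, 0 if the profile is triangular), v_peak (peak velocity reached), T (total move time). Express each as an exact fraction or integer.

t_a=3 t_c=11/2 v_peak=27/2 T=23/2

(v_max)²/a_max = (27/2)²/(9/2) = 81/2
459/4 ≥ 81/2 so v_max reached
t_a = (27/2)/(9/2) = 3; v_peak = 27/2
d_cruise = 459/4 − 81/2 = 297/4; t_c = (297/4)/(27/2) = 11/2
T = 2·3 + 11/2 = 23/2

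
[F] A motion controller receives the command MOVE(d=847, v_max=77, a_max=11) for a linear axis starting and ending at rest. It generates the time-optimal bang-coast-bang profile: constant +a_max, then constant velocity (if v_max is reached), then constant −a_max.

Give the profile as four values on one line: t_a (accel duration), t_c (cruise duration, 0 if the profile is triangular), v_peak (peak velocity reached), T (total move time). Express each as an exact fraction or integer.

vₘ²/aₘ = 77²/11 = 539
847 ≥ 539 ⇒ cruise phase
t_a = 77/11 = 7; v_peak = 77
d_cruise = 847 − 539 = 308; t_c = 308/77 = 4
T = 2·7 + 4 = 18

t_a=7 t_c=4 v_peak=77 T=18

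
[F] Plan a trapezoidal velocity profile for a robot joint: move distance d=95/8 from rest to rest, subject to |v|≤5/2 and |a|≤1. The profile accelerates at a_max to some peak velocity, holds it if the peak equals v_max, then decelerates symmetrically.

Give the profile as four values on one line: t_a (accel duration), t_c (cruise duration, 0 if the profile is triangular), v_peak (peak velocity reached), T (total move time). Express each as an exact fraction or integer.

(v_max)²/a_max = (5/2)²/1 = 25/4
95/8 ≥ 25/4 ⇒ cruise phase
t_a = (5/2)/1 = 5/2; v_peak = 5/2
d_cruise = 95/8 − 25/4 = 45/8; t_c = (45/8)/(5/2) = 9/4
T = 2·5/2 + 9/4 = 29/4

t_a=5/2 t_c=9/4 v_peak=5/2 T=29/4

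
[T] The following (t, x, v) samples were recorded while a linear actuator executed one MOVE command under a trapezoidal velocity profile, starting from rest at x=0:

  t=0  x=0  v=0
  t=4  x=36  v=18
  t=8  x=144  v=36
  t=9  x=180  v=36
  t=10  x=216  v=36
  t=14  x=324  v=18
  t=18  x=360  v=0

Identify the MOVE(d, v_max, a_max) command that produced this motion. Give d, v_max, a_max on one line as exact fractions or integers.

final state: t=18, x=360, v=0 → d = 360
a_max = (18−0)/(4−0) = 9/2
max v = 36 over t∈[8,10] → v_max = 36
check: 36·(8+2) = 360 ✓

d=360 v_max=36 a_max=9/2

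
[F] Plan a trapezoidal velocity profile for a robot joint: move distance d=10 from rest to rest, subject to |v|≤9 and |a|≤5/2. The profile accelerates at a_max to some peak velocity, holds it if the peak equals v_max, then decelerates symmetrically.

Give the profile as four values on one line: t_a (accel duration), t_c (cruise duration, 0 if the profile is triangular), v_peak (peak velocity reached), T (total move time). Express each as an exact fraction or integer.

vₘ²/aₘ = 9²/(5/2) = 162/5
10 < 162/5 → triangular
v_peak = √(10·5/2) = √25 = 5
t_a = 5/(5/2) = 2; t_c = 0
T = 2·2 = 4

t_a=2 t_c=0 v_peak=5 T=4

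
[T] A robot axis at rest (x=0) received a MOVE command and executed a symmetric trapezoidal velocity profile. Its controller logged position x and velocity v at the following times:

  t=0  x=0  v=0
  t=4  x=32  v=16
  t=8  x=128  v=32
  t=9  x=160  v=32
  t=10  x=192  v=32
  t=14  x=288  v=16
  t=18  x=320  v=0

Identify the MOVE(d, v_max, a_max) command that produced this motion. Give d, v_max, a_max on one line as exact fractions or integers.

final state: t=18, x=320, v=0 → d = 320
a_max = (16−0)/(4−0) = 4
max v = 32 over t∈[8,10] → v_max = 32
check: 32·(8+2) = 320 ✓

d=320 v_max=32 a_max=4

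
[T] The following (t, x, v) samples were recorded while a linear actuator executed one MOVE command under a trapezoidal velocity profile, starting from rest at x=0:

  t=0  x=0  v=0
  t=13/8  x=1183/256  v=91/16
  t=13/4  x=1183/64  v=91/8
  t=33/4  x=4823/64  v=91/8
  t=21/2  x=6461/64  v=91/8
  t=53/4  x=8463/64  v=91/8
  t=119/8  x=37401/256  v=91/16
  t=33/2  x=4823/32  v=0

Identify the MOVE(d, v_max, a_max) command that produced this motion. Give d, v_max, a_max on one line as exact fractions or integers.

d=4823/32 v_max=91/8 a_max=7/2

final state: t=33/2, x=4823/32, v=0 → d = 4823/32
a_max = (91/16−0)/(13/8−0) = 7/2
max v = 91/8 over t∈[13/4,53/4] → v_max = 91/8
check: 91/8·(13/4+10) = 4823/32 ✓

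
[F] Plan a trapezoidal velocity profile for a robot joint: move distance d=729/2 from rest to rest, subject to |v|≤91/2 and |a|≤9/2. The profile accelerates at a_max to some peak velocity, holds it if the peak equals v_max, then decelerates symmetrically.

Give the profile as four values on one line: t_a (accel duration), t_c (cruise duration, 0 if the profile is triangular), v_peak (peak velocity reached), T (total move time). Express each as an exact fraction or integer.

v_max²/a_max = (91/2)²/(9/2) = 8281/18
729/2 < 8281/18 ⇒ no cruise
v_peak = √(729/2·9/2) = √(6561/4) = 81/2
t_a = (81/2)/(9/2) = 9; t_c = 0
T = 2·9 = 18

t_a=9 t_c=0 v_peak=81/2 T=18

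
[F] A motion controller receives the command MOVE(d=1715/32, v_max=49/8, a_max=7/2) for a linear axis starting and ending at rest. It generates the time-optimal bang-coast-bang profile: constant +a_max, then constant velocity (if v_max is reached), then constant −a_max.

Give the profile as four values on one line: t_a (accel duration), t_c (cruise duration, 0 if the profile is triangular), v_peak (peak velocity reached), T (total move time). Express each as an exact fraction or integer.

vₘ²/aₘ = (49/8)²/(7/2) = 343/32
1715/32 ≥ 343/32 → trapezoidal
t_a = (49/8)/(7/2) = 7/4; v_peak = 49/8
d_cruise = 1715/32 − 343/32 = 343/8; t_c = (343/8)/(49/8) = 7
T = 2·7/4 + 7 = 21/2

t_a=7/4 t_c=7 v_peak=49/8 T=21/2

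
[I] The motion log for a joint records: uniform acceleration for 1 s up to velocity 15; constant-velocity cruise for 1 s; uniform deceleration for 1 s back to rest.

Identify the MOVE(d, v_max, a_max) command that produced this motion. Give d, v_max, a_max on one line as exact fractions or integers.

d=30 v_max=15 a_max=15

a_max = 15/1 = 15
d_a = ½·15·1 = 15/2; d_c = 15·1 = 15
d = 2·15/2 + 15 = 30
t_c = 1 > 0 ⇒ limit active, v_max = 15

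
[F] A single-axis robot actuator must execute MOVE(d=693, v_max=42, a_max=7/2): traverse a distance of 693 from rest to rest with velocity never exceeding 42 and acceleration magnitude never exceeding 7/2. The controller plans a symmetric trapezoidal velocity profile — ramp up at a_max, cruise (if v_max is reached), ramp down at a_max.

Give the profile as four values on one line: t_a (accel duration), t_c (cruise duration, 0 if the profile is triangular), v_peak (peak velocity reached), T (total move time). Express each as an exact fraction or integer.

t_a=12 t_c=9/2 v_peak=42 T=57/2

vₘ²/aₘ = 42²/(7/2) = 504
693 ≥ 504 so v_max reached
t_a = 42/(7/2) = 12; v_peak = 42
d_cruise = 693 − 504 = 189; t_c = 189/42 = 9/2
T = 2·12 + 9/2 = 57/2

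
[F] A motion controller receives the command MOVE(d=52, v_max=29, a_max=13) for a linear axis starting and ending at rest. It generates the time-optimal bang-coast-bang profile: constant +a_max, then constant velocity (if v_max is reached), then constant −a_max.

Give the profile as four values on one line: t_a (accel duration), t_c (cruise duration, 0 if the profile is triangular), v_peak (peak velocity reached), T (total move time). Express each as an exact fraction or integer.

t_a=2 t_c=0 v_peak=26 T=4

vₘ²/aₘ = 29²/13 = 841/13
52 < 841/13 → triangular
v_peak = √(52·13) = √676 = 26
t_a = 26/13 = 2; t_c = 0
T = 2·2 = 4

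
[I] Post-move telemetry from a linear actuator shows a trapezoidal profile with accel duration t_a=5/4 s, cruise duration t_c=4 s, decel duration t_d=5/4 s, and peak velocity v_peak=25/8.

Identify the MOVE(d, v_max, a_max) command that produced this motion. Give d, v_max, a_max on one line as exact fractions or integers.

a_max = (25/8)/(5/4) = 5/2
d_a = ½·25/8·5/4 = 125/64; d_c = 25/8·4 = 25/2
d = 2·125/64 + 25/2 = 525/32
t_c = 4 > 0 ⇒ limit active, v_max = 25/8

d=525/32 v_max=25/8 a_max=5/2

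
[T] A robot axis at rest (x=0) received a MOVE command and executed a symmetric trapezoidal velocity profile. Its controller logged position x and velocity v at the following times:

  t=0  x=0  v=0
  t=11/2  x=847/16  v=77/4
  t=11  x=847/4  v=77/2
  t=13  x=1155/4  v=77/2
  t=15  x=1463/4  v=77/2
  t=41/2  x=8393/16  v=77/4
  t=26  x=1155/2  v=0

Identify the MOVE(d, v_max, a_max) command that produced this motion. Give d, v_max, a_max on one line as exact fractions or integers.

d=1155/2 v_max=77/2 a_max=7/2

final state: t=26, x=1155/2, v=0 → d = 1155/2
a_max = (77/4−0)/(11/2−0) = 7/2
max v = 77/2 over t∈[11,15] → v_max = 77/2
check: 77/2·(11+4) = 1155/2 ✓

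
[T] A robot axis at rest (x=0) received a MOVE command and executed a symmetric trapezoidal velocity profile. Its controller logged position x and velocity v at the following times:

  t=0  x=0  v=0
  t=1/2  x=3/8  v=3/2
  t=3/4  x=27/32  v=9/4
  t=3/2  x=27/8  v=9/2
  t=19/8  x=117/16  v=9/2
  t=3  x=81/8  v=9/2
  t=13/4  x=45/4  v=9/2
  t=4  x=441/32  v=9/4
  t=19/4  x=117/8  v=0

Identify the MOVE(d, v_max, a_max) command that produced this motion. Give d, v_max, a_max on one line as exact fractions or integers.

d=117/8 v_max=9/2 a_max=3

final state: t=19/4, x=117/8, v=0 → d = 117/8
a_max = (3/2−0)/(1/2−0) = 3
max v = 9/2 over t∈[3/2,13/4] → v_max = 9/2
check: 9/2·(3/2+7/4) = 117/8 ✓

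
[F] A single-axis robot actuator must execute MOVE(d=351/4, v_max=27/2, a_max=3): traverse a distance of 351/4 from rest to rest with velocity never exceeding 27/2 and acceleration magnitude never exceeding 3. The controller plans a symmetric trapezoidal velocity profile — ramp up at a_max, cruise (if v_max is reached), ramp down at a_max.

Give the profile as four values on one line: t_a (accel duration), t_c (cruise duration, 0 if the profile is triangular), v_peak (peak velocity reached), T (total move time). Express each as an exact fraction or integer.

v_max²/a_max = (27/2)²/3 = 243/4
351/4 ≥ 243/4 ⇒ cruise phase
t_a = (27/2)/3 = 9/2; v_peak = 27/2
d_cruise = 351/4 − 243/4 = 27; t_c = 27/(27/2) = 2
T = 2·9/2 + 2 = 11

t_a=9/2 t_c=2 v_peak=27/2 T=11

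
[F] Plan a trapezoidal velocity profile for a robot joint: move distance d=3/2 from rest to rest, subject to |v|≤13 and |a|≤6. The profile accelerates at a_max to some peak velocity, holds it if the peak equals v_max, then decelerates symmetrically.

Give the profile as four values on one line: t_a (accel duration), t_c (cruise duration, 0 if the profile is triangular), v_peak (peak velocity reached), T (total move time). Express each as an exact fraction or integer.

t_a=1/2 t_c=0 v_peak=3 T=1

vₘ²/aₘ = 13²/6 = 169/6
3/2 < 169/6 so t_c = 0
v_peak = √(3/2·6) = √9 = 3
t_a = 3/6 = 1/2; t_c = 0
T = 2·1/2 = 1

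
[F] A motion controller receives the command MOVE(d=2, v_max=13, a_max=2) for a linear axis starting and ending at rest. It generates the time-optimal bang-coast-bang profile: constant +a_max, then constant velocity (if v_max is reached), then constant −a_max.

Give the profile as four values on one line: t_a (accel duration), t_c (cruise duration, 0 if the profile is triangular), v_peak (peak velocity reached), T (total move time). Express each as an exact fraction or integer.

t_a=1 t_c=0 v_peak=2 T=2

(v_max)²/a_max = 13²/2 = 169/2
2 < 169/2 so t_c = 0
v_peak = √(2·2) = √4 = 2
t_a = 2/2 = 1; t_c = 0
T = 2·1 = 2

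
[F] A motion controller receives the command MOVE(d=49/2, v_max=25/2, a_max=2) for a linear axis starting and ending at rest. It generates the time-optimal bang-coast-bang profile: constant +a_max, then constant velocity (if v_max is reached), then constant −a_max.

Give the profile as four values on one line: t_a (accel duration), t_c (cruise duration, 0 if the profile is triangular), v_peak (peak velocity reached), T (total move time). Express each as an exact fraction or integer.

v_max²/a_max = (25/2)²/2 = 625/8
49/2 < 625/8 ⇒ no cruise
v_peak = √(49/2·2) = √49 = 7
t_a = 7/2; t_c = 0
T = 2·7/2 = 7

t_a=7/2 t_c=0 v_peak=7 T=7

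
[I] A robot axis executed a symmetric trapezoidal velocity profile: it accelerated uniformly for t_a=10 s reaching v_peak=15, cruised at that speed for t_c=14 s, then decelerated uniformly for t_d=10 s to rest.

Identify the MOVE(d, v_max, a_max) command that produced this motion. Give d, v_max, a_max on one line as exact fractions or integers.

d=360 v_max=15 a_max=3/2

a_max = 15/10 = 3/2
d_a = ½·15·10 = 75; d_c = 15·14 = 210
d = 2·75 + 210 = 360
t_c = 14 > 0 ⇒ limit active, v_max = 15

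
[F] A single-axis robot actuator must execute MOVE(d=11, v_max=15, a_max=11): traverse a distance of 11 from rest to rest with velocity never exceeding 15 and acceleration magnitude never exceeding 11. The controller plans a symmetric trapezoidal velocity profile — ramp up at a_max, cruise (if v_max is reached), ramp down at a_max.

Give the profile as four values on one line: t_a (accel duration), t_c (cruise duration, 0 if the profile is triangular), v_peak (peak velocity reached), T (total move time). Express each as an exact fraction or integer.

t_a=1 t_c=0 v_peak=11 T=2

(v_max)²/a_max = 15²/11 = 225/11
11 < 225/11 → triangular
v_peak = √(11·11) = √121 = 11
t_a = 11/11 = 1; t_c = 0
T = 2·1 = 2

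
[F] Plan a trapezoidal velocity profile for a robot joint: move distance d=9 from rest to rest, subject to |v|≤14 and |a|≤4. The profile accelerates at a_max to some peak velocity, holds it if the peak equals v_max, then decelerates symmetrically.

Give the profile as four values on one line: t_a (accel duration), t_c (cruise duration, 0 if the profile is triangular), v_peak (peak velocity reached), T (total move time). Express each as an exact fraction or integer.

vₘ²/aₘ = 14²/4 = 49
9 < 49 ⇒ no cruise
v_peak = √(9·4) = √36 = 6
t_a = 6/4 = 3/2; t_c = 0
T = 2·3/2 = 3

t_a=3/2 t_c=0 v_peak=6 T=3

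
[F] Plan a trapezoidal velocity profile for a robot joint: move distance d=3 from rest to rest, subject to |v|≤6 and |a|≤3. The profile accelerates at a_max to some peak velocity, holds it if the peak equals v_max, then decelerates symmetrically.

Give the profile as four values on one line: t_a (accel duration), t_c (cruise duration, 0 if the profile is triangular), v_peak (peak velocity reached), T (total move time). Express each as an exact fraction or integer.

(v_max)²/a_max = 6²/3 = 12
3 < 12 so t_c = 0
v_peak = √(3·3) = √9 = 3
t_a = 3/3 = 1; t_c = 0
T = 2·1 = 2

t_a=1 t_c=0 v_peak=3 T=2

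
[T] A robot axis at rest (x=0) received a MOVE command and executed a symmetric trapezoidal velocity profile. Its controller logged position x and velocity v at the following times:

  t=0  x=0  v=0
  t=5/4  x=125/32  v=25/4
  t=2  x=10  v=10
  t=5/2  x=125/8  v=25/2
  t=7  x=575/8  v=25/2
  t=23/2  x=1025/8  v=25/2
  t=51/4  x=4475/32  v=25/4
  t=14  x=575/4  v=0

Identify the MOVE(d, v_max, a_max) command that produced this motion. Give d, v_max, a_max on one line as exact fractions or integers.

d=575/4 v_max=25/2 a_max=5

final state: t=14, x=575/4, v=0 → d = 575/4
a_max = (25/4−0)/(5/4−0) = 5
max v = 25/2 over t∈[5/2,23/2] → v_max = 25/2
check: 25/2·(5/2+9) = 575/4 ✓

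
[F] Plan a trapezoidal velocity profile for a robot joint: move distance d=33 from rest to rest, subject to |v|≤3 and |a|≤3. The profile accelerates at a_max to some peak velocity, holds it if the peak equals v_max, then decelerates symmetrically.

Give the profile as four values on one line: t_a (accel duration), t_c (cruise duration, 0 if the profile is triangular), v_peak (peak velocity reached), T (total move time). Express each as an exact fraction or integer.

(v_max)²/a_max = 3²/3 = 3
33 ≥ 3 → trapezoidal
t_a = 3/3 = 1; v_peak = 3
d_cruise = 33 − 3 = 30; t_c = 30/3 = 10
T = 2·1 + 10 = 12

t_a=1 t_c=10 v_peak=3 T=12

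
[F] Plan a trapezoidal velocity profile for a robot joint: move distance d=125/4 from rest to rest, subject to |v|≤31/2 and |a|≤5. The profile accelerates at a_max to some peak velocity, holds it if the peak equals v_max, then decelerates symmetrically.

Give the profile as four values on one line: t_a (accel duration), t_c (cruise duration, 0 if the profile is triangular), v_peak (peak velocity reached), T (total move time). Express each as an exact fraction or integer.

t_a=5/2 t_c=0 v_peak=25/2 T=5

vₘ²/aₘ = (31/2)²/5 = 961/20
125/4 < 961/20 so t_c = 0
v_peak = √(125/4·5) = √(625/4) = 25/2
t_a = (25/2)/5 = 5/2; t_c = 0
T = 2·5/2 = 5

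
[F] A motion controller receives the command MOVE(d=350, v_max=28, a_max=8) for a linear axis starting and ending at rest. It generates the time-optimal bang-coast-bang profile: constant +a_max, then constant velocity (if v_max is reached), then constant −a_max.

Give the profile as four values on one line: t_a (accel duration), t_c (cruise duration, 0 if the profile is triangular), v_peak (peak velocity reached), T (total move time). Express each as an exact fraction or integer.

t_a=7/2 t_c=9 v_peak=28 T=16

v_max²/a_max = 28²/8 = 98
350 ≥ 98 → trapezoidal
t_a = 28/8 = 7/2; v_peak = 28
d_cruise = 350 − 98 = 252; t_c = 252/28 = 9
T = 2·7/2 + 9 = 16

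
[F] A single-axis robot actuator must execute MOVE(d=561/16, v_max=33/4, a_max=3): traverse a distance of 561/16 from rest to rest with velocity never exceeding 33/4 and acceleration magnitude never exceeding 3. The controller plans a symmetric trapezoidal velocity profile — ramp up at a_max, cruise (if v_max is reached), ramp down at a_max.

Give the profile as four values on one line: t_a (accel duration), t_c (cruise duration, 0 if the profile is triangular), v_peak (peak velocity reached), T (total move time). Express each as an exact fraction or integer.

v_max²/a_max = (33/4)²/3 = 363/16
561/16 ≥ 363/16 so v_max reached
t_a = (33/4)/3 = 11/4; v_peak = 33/4
d_cruise = 561/16 − 363/16 = 99/8; t_c = (99/8)/(33/4) = 3/2
T = 2·11/4 + 3/2 = 7

t_a=11/4 t_c=3/2 v_peak=33/4 T=7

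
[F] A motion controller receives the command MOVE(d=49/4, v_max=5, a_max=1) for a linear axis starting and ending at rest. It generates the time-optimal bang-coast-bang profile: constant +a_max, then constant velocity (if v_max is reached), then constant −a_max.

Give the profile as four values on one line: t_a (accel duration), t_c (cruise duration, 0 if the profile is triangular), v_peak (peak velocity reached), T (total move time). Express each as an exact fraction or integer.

v_max²/a_max = 5²/1 = 25
49/4 < 25 so t_c = 0
v_peak = √(49/4·1) = √(49/4) = 7/2
t_a = (7/2)/1 = 7/2; t_c = 0
T = 2·7/2 = 7

t_a=7/2 t_c=0 v_peak=7/2 T=7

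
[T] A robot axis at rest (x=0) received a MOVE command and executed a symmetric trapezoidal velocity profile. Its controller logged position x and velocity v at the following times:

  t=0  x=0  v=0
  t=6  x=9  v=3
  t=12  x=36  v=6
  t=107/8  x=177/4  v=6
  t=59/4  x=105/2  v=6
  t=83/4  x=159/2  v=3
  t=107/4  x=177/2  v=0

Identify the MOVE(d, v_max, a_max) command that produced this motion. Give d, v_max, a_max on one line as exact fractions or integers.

d=177/2 v_max=6 a_max=1/2

final state: t=107/4, x=177/2, v=0 → d = 177/2
a_max = (3−0)/(6−0) = 1/2
max v = 6 over t∈[12,59/4] → v_max = 6
check: 6·(12+11/4) = 177/2 ✓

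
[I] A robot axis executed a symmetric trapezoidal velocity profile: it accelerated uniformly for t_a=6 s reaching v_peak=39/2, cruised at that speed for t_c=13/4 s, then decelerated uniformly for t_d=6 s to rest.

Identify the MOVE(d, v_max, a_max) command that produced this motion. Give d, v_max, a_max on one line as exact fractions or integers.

d=1443/8 v_max=39/2 a_max=13/4

a_max = (39/2)/6 = 13/4
d_a = ½·39/2·6 = 117/2; d_c = 39/2·13/4 = 507/8
d = 2·117/2 + 507/8 = 1443/8
t_c = 13/4 > 0 so v_max = 39/2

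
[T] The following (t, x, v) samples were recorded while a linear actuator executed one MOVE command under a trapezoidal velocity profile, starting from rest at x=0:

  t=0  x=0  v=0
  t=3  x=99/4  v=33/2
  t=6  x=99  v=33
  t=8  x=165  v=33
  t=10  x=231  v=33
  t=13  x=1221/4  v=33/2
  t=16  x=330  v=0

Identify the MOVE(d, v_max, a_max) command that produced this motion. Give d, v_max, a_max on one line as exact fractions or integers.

final state: t=16, x=330, v=0 → d = 330
a_max = (33/2−0)/(3−0) = 11/2
max v = 33 over t∈[6,10] → v_max = 33
check: 33·(6+4) = 330 ✓

d=330 v_max=33 a_max=11/2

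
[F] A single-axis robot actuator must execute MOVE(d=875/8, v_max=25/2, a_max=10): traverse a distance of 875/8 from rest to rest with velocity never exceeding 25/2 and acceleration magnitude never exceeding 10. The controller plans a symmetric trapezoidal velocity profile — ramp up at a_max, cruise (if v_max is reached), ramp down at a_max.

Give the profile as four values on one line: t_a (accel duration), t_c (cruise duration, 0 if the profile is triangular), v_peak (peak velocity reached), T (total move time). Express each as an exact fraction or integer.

(v_max)²/a_max = (25/2)²/10 = 125/8
875/8 ≥ 125/8 → trapezoidal
t_a = (25/2)/10 = 5/4; v_peak = 25/2
d_cruise = 875/8 − 125/8 = 375/4; t_c = (375/4)/(25/2) = 15/2
T = 2·5/4 + 15/2 = 10

t_a=5/4 t_c=15/2 v_peak=25/2 T=10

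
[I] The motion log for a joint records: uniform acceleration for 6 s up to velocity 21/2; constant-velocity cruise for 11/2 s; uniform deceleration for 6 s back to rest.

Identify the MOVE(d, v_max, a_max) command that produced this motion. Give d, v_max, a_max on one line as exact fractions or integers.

d=483/4 v_max=21/2 a_max=7/4

a_max = (21/2)/6 = 7/4
d_a = ½·21/2·6 = 63/2; d_c = 21/2·11/2 = 231/4
d = 2·63/2 + 231/4 = 483/4
t_c = 11/2 > 0 → v_max = v_peak = 21/2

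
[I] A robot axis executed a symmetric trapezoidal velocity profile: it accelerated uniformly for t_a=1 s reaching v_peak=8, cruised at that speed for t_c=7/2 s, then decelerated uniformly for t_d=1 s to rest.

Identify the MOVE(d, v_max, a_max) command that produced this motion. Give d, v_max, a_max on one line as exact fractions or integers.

d=36 v_max=8 a_max=8

a_max = 8/1 = 8
d_a = ½·8·1 = 4; d_c = 8·7/2 = 28
d = 2·4 + 28 = 36
t_c = 7/2 > 0 ⇒ limit active, v_max = 8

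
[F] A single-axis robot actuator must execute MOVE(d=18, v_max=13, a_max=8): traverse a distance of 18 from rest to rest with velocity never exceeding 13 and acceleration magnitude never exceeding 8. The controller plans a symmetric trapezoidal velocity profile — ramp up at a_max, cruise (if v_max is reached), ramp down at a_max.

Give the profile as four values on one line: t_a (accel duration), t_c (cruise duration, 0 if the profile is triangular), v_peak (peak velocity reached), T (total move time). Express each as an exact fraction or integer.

(v_max)²/a_max = 13²/8 = 169/8
18 < 169/8 so t_c = 0
v_peak = √(18·8) = √144 = 12
t_a = 12/8 = 3/2; t_c = 0
T = 2·3/2 = 3

t_a=3/2 t_c=0 v_peak=12 T=3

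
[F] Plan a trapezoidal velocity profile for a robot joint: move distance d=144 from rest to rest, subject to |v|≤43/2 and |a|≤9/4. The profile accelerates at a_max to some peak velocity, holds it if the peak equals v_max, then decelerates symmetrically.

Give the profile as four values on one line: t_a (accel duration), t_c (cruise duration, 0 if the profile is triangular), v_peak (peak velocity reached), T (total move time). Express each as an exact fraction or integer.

t_a=8 t_c=0 v_peak=18 T=16

v_max²/a_max = (43/2)²/(9/4) = 1849/9
144 < 1849/9 → triangular
v_peak = √(144·9/4) = √324 = 18
t_a = 18/(9/4) = 8; t_c = 0
T = 2·8 = 16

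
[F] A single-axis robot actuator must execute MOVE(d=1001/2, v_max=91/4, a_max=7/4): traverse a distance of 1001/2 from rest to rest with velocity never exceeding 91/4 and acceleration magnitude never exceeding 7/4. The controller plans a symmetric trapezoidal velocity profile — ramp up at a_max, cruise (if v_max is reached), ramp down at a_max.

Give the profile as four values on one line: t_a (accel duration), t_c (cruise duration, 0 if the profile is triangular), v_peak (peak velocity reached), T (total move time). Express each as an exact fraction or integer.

v_max²/a_max = (91/4)²/(7/4) = 1183/4
1001/2 ≥ 1183/4 ⇒ cruise phase
t_a = (91/4)/(7/4) = 13; v_peak = 91/4
d_cruise = 1001/2 − 1183/4 = 819/4; t_c = (819/4)/(91/4) = 9
T = 2·13 + 9 = 35

t_a=13 t_c=9 v_peak=91/4 T=35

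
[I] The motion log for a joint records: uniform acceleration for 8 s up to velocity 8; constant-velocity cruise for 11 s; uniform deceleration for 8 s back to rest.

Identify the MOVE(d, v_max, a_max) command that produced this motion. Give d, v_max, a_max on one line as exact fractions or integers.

d=152 v_max=8 a_max=1

a_max = 8/8 = 1
d_a = ½·8·8 = 32; d_c = 8·11 = 88
d = 2·32 + 88 = 152
t_c = 11 > 0 → v_max = v_peak = 8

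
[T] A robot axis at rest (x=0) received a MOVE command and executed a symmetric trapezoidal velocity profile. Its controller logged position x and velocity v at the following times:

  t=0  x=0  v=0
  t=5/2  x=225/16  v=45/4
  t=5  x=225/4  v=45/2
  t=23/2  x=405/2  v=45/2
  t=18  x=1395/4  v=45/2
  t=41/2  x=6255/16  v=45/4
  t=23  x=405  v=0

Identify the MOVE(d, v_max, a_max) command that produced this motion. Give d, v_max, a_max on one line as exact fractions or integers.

d=405 v_max=45/2 a_max=9/2

final state: t=23, x=405, v=0 → d = 405
a_max = (45/4−0)/(5/2−0) = 9/2
max v = 45/2 over t∈[5,18] → v_max = 45/2
check: 45/2·(5+13) = 405 ✓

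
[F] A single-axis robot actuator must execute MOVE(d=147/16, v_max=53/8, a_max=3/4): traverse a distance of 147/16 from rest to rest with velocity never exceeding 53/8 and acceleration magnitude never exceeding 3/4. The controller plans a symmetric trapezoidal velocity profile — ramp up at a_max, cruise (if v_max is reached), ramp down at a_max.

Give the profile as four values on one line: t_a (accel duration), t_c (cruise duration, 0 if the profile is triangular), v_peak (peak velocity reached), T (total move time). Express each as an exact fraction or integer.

v_max²/a_max = (53/8)²/(3/4) = 2809/48
147/16 < 2809/48 ⇒ no cruise
v_peak = √(147/16·3/4) = √(441/64) = 21/8
t_a = (21/8)/(3/4) = 7/2; t_c = 0
T = 2·7/2 = 7

t_a=7/2 t_c=0 v_peak=21/8 T=7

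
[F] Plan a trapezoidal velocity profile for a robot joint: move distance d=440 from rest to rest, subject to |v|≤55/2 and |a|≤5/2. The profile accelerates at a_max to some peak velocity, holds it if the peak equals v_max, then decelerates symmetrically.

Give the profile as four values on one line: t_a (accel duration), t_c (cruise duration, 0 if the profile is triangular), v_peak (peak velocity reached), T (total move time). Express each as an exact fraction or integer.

t_a=11 t_c=5 v_peak=55/2 T=27

v_max²/a_max = (55/2)²/(5/2) = 605/2
440 ≥ 605/2 → trapezoidal
t_a = (55/2)/(5/2) = 11; v_peak = 55/2
d_cruise = 440 − 605/2 = 275/2; t_c = (275/2)/(55/2) = 5
T = 2·11 + 5 = 27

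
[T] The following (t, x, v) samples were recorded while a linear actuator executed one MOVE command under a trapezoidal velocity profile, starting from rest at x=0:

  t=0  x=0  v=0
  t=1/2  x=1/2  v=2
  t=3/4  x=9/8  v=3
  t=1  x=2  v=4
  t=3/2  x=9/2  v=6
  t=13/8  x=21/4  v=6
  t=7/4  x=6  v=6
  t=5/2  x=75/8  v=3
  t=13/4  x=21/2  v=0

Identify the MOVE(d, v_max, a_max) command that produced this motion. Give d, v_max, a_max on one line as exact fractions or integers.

d=21/2 v_max=6 a_max=4

final state: t=13/4, x=21/2, v=0 → d = 21/2
a_max = (2−0)/(1/2−0) = 4
max v = 6 over t∈[3/2,7/4] → v_max = 6
check: 6·(3/2+1/4) = 21/2 ✓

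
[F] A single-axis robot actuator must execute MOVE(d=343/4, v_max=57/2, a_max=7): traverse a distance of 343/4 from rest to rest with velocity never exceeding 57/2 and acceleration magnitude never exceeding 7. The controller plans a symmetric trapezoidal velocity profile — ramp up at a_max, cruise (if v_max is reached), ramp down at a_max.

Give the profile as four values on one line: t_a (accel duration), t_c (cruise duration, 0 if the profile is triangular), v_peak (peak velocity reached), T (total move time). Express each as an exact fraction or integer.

t_a=7/2 t_c=0 v_peak=49/2 T=7

v_max²/a_max = (57/2)²/7 = 3249/28
343/4 < 3249/28 so t_c = 0
v_peak = √(343/4·7) = √(2401/4) = 49/2
t_a = (49/2)/7 = 7/2; t_c = 0
T = 2·7/2 = 7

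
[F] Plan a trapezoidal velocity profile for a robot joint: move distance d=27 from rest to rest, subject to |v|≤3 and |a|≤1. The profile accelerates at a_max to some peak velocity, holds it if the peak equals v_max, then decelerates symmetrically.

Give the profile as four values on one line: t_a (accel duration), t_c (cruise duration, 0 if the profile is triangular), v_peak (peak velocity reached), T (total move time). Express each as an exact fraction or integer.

t_a=3 t_c=6 v_peak=3 T=12

v_max²/a_max = 3²/1 = 9
27 ≥ 9 ⇒ cruise phase
t_a = 3/1 = 3; v_peak = 3
d_cruise = 27 − 9 = 18; t_c = 18/3 = 6
T = 2·3 + 6 = 12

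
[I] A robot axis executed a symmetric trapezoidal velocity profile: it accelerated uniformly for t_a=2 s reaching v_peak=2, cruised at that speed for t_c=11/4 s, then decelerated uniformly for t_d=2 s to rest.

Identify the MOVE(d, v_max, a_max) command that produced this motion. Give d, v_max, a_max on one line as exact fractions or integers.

a_max = 2/2 = 1
d_a = ½·2·2 = 2; d_c = 2·11/4 = 11/2
d = 2·2 + 11/2 = 19/2
t_c = 11/4 > 0 so v_max = 2

d=19/2 v_max=2 a_max=1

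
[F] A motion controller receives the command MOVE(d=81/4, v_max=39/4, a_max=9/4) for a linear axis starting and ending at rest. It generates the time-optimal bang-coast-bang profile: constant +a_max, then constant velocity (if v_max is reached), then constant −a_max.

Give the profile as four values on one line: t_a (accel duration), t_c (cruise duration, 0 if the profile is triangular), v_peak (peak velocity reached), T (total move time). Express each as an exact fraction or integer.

v_max²/a_max = (39/4)²/(9/4) = 169/4
81/4 < 169/4 ⇒ no cruise
v_peak = √(81/4·9/4) = √(729/16) = 27/4
t_a = (27/4)/(9/4) = 3; t_c = 0
T = 2·3 = 6

t_a=3 t_c=0 v_peak=27/4 T=6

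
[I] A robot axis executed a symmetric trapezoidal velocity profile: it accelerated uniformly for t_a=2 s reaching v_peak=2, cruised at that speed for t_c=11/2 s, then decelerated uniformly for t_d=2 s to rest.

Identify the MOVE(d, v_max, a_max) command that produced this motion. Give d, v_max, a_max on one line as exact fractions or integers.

a_max = 2/2 = 1
d_a = ½·2·2 = 2; d_c = 2·11/2 = 11
d = 2·2 + 11 = 15
t_c = 11/2 > 0 so v_max = 2

d=15 v_max=2 a_max=1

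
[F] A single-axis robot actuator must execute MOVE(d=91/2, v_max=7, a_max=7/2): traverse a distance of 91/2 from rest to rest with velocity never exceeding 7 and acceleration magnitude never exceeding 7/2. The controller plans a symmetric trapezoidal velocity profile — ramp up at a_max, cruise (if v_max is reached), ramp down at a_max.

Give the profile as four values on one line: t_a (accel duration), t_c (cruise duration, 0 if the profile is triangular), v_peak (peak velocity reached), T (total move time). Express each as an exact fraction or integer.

t_a=2 t_c=9/2 v_peak=7 T=17/2

v_max²/a_max = 7²/(7/2) = 14
91/2 ≥ 14 ⇒ cruise phase
t_a = 7/(7/2) = 2; v_peak = 7
d_cruise = 91/2 − 14 = 63/2; t_c = (63/2)/7 = 9/2
T = 2·2 + 9/2 = 17/2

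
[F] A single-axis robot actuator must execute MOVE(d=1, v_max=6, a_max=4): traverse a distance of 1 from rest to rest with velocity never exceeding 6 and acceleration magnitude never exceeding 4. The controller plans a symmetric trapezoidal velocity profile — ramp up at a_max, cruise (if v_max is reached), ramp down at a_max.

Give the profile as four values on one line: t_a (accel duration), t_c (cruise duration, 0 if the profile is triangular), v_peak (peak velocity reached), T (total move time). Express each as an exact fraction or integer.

(v_max)²/a_max = 6²/4 = 9
1 < 9 ⇒ no cruise
v_peak = √(1·4) = √4 = 2
t_a = 2/4 = 1/2; t_c = 0
T = 2·1/2 = 1

t_a=1/2 t_c=0 v_peak=2 T=1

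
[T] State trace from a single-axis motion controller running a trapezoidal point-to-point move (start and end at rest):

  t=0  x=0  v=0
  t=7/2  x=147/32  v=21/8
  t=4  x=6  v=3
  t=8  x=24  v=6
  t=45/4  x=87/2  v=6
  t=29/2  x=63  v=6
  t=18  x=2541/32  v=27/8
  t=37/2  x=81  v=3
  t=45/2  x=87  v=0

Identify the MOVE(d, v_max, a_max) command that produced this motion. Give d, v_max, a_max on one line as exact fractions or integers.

d=87 v_max=6 a_max=3/4

final state: t=45/2, x=87, v=0 → d = 87
a_max = (21/8−0)/(7/2−0) = 3/4
max v = 6 over t∈[8,29/2] → v_max = 6
check: 6·(8+13/2) = 87 ✓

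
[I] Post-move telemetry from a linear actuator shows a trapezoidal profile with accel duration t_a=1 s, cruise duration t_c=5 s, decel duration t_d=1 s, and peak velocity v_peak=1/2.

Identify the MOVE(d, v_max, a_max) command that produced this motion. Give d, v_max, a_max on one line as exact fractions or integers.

a_max = (1/2)/1 = 1/2
d_a = ½·1/2·1 = 1/4; d_c = 1/2·5 = 5/2
d = 2·1/4 + 5/2 = 3
t_c = 5 > 0 ⇒ limit active, v_max = 1/2

d=3 v_max=1/2 a_max=1/2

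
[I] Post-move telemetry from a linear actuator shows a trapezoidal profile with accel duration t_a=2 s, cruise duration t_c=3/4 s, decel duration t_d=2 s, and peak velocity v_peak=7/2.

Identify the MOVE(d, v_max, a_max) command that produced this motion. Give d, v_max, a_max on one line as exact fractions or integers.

a_max = (7/2)/2 = 7/4
d_a = ½·7/2·2 = 7/2; d_c = 7/2·3/4 = 21/8
d = 2·7/2 + 21/8 = 77/8
t_c = 3/4 > 0 ⇒ limit active, v_max = 7/2

d=77/8 v_max=7/2 a_max=7/4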